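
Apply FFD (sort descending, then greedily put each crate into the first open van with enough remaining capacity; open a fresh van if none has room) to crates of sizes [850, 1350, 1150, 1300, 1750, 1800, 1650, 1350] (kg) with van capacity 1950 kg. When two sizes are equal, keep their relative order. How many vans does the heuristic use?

8

Sorted descending: 1800, 1750, 1650, 1350, 1350, 1300, 1150, 850.
  1800 → van 1 (new)  [load 1800/1950]
  1750 → van 2 (new)  [load 1750/1950]
  1650 → van 3 (new)  [load 1650/1950]
  1350 → van 4 (new)  [load 1350/1950]
  1350 → van 5 (new)  [load 1350/1950]
  1300 → van 6 (new)  [load 1300/1950]
  1150 → van 7 (new)  [load 1150/1950]
  850 → van 8 (new)  [load 850/1950]
8 vans opened.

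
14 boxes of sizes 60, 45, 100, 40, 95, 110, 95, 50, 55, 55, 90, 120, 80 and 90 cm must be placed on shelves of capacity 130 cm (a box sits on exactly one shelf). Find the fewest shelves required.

Total = 120 + 110 + 100 + 95 + 95 + 90 + 90 + 80 + 60 + 55 + 55 + 50 + 45 + 40 = 1085 cm.
Lower bound: ⌈1085/130⌉ = 9 shelves.
A packing using 10 shelves:
  shelf 1: 120 = 120
  shelf 2: 110 = 110
  shelf 3: 100 = 100
  shelf 4: 95 = 95
  shelf 5: 95 = 95
  shelf 6: 90 + 40 = 130
  shelf 7: 90 = 90
  shelf 8: 80 + 50 = 130
  shelf 9: 60 + 55 = 115
  shelf 10: 55 + 45 = 100
No arrangement into 9 shelves stays within capacity, so 10 is optimal.

10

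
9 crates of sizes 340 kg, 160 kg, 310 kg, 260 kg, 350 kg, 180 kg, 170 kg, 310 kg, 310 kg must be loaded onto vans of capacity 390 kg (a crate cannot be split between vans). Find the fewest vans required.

8

Total = 350 + 340 + 310 + 310 + 310 + 260 + 180 + 170 + 160 = 2390 kg.
Lower bound: ⌈2390/390⌉ = 7 vans.
A packing using 8 vans:
  van 1: 350 = 350
  van 2: 340 = 340
  van 3: 310 = 310
  van 4: 310 = 310
  van 5: 310 = 310
  van 6: 260 = 260
  van 7: 180 + 170 = 350
  van 8: 160 = 160
No arrangement into 7 vans stays within capacity, so 8 is optimal.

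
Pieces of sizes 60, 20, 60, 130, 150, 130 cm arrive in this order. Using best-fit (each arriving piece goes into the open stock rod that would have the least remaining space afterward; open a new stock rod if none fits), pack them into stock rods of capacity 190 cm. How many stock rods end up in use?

  60 → stock rod 1 (new)  [load 60/190]
  20 → stock rod 1  [load 80/190]
  60 → stock rod 1  [load 140/190]
  130 → stock rod 2 (new)  [load 130/190]
  150 → stock rod 3 (new)  [load 150/190]
  130 → stock rod 4 (new)  [load 130/190]
4 stock rods opened.

4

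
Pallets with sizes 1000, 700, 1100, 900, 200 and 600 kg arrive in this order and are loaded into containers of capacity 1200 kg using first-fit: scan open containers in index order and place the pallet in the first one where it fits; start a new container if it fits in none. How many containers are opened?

5

  1000 → container 1 (new)  [load 1000/1200]
  700 → container 2 (new)  [load 700/1200]
  1100 → container 3 (new)  [load 1100/1200]
  900 → container 4 (new)  [load 900/1200]
  200 → container 1  [load 1200/1200]
  600 → container 5 (new)  [load 600/1200]
5 containers opened.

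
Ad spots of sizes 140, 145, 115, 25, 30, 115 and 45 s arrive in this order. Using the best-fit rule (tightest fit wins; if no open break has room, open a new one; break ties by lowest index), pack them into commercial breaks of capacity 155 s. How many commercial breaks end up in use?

  140 → break 1 (new)  [load 140/155]
  145 → break 2 (new)  [load 145/155]
  115 → break 3 (new)  [load 115/155]
  25 → break 3  [load 140/155]
  30 → break 4 (new)  [load 30/155]
  115 → break 4  [load 145/155]
  45 → break 5 (new)  [load 45/155]
5 commercial breaks opened.

5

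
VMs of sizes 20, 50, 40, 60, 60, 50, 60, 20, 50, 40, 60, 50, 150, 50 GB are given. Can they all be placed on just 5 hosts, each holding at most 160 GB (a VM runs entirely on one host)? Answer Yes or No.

A valid assignment using 5 hosts:
  host 1: 150 = 150
  host 2: 60 + 60 + 40 = 160
  host 3: 60 + 60 + 40 = 160
  host 4: 50 + 50 + 50 = 150
  host 5: 50 + 50 + 20 + 20 = 140
Every load is within 160 GB, so 5 hosts suffice.

Yes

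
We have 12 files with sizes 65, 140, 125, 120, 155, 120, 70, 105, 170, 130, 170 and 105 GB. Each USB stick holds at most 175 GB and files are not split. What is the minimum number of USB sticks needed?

10

Total = 170 + 170 + 155 + 140 + 130 + 125 + 120 + 120 + 105 + 105 + 70 + 65 = 1475 GB.
Lower bound: ⌈1475/175⌉ = 9 USB sticks.
Also, 10 files each exceed 175/2 GB, and no two of those can share a USB stick, so at least 10 USB sticks are needed.
A packing using 10 USB sticks:
  USB stick 1: 170 = 170
  USB stick 2: 170 = 170
  USB stick 3: 155 = 155
  USB stick 4: 140 = 140
  USB stick 5: 130 = 130
  USB stick 6: 125 = 125
  USB stick 7: 120 = 120
  USB stick 8: 120 = 120
  USB stick 9: 105 + 70 = 175
  USB stick 10: 105 + 65 = 170
This matches the lower bound, so 10 is optimal.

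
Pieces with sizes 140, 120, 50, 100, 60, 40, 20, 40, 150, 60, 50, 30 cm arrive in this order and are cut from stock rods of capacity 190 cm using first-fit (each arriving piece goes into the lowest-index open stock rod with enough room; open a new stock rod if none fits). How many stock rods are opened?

  140 → stock rod 1 (new)  [load 140/190]
  120 → stock rod 2 (new)  [load 120/190]
  50 → stock rod 1  [load 190/190]
  100 → stock rod 3 (new)  [load 100/190]
  60 → stock rod 2  [load 180/190]
  40 → stock rod 3  [load 140/190]
  20 → stock rod 3  [load 160/190]
  40 → stock rod 4 (new)  [load 40/190]
  150 → stock rod 4  [load 190/190]
  60 → stock rod 5 (new)  [load 60/190]
  50 → stock rod 5  [load 110/190]
  30 → stock rod 3  [load 190/190]
5 stock rods opened.

5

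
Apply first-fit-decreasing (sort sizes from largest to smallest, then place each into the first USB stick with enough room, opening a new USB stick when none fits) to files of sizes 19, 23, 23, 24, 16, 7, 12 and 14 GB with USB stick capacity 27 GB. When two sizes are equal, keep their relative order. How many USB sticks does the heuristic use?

6

Sorted descending: 24, 23, 23, 19, 16, 14, 12, 7.
  24 → USB stick 1 (new)  [load 24/27]
  23 → USB stick 2 (new)  [load 23/27]
  23 → USB stick 3 (new)  [load 23/27]
  19 → USB stick 4 (new)  [load 19/27]
  16 → USB stick 5 (new)  [load 16/27]
  14 → USB stick 6 (new)  [load 14/27]
  12 → USB stick 6  [load 26/27]
  7 → USB stick 4  [load 26/27]
6 USB sticks opened.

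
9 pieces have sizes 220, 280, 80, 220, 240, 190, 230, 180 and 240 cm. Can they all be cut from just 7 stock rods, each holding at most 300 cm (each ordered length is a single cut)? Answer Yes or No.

No

Total = 1880 cm; ⌈1880/300⌉ = 7.
8 pieces each exceed half the capacity and cannot share a stock rod, forcing at least 8 stock rods.
At least 8 stock rods are required, but only 7 are allowed.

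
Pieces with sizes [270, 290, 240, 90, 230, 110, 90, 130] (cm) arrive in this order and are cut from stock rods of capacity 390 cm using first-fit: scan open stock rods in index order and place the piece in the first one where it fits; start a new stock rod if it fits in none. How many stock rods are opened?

4

  270 → stock rod 1 (new)  [load 270/390]
  290 → stock rod 2 (new)  [load 290/390]
  240 → stock rod 3 (new)  [load 240/390]
  90 → stock rod 1  [load 360/390]
  230 → stock rod 4 (new)  [load 230/390]
  110 → stock rod 3  [load 350/390]
  90 → stock rod 2  [load 380/390]
  130 → stock rod 4  [load 360/390]
4 stock rods opened.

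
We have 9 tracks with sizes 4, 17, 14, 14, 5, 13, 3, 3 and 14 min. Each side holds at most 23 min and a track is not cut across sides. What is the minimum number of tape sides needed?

Total = 17 + 14 + 14 + 14 + 13 + 5 + 4 + 3 + 3 = 87 min.
Lower bound: ⌈87/23⌉ = 4 tape sides.
Also, 5 tracks each exceed 23/2 min, and no two of those can share a side, so at least 5 tape sides are needed.
A packing using 5 tape sides:
  side 1: 17 + 5 = 22
  side 2: 14 + 4 + 3 = 21
  side 3: 14 + 3 = 17
  side 4: 14 = 14
  side 5: 13 = 13
This matches the lower bound, so 5 is optimal.

5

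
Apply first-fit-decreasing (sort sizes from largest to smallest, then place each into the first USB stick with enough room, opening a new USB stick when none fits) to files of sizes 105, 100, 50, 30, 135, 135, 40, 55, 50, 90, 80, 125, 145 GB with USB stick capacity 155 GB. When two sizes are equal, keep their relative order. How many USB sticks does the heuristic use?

Sorted descending: 145, 135, 135, 125, 105, 100, 90, 80, 55, 50, 50, 40, 30.
  145 → USB stick 1 (new)  [load 145/155]
  135 → USB stick 2 (new)  [load 135/155]
  135 → USB stick 3 (new)  [load 135/155]
  125 → USB stick 4 (new)  [load 125/155]
  105 → USB stick 5 (new)  [load 105/155]
  100 → USB stick 6 (new)  [load 100/155]
  90 → USB stick 7 (new)  [load 90/155]
  80 → USB stick 8 (new)  [load 80/155]
  55 → USB stick 6  [load 155/155]
  50 → USB stick 5  [load 155/155]
  50 → USB stick 7  [load 140/155]
  40 → USB stick 8  [load 120/155]
  30 → USB stick 4  [load 155/155]
8 USB sticks opened.

8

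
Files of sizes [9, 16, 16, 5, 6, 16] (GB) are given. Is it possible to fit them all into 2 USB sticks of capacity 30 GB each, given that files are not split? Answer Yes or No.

Total = 68 GB; ⌈68/30⌉ = 3.
At least 3 USB sticks are required, but only 2 are allowed.

No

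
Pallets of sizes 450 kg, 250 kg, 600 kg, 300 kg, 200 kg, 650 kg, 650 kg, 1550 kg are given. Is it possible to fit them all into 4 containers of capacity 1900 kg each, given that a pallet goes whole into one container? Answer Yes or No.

A valid assignment using 3 containers:
  container 1: 1550 + 300 = 1850
  container 2: 650 + 650 + 600 = 1900
  container 3: 450 + 250 + 200 = 900
That uses only 3 ≤ 4, so 4 containers are enough.

Yes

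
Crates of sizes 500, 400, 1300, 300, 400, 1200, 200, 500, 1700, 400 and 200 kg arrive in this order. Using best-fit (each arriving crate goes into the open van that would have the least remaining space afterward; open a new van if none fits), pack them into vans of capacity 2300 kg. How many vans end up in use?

  500 → van 1 (new)  [load 500/2300]
  400 → van 1  [load 900/2300]
  1300 → van 1  [load 2200/2300]
  300 → van 2 (new)  [load 300/2300]
  400 → van 2  [load 700/2300]
  1200 → van 2  [load 1900/2300]
  200 → van 2  [load 2100/2300]
  500 → van 3 (new)  [load 500/2300]
  1700 → van 3  [load 2200/2300]
  400 → van 4 (new)  [load 400/2300]
  200 → van 2  [load 2300/2300]
4 vans opened.

4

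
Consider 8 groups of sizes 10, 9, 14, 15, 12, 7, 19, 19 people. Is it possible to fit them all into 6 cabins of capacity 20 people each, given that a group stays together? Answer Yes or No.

Yes

A valid assignment using 6 cabins:
  cabin 1: 19 = 19
  cabin 2: 19 = 19
  cabin 3: 15 = 15
  cabin 4: 14 = 14
  cabin 5: 12 + 7 = 19
  cabin 6: 10 + 9 = 19
Every load is within 20 people, so 6 cabins suffice.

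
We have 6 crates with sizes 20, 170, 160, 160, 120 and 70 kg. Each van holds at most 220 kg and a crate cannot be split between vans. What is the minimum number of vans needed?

4

Total = 170 + 160 + 160 + 120 + 70 + 20 = 700 kg.
Lower bound: ⌈700/220⌉ = 4 vans.
A packing using 4 vans:
  van 1: 170 + 20 = 190
  van 2: 160 = 160
  van 3: 160 = 160
  van 4: 120 + 70 = 190
This matches the lower bound, so 4 is optimal.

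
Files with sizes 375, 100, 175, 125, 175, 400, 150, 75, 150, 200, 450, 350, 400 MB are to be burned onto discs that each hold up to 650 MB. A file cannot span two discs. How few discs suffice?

Total = 450 + 400 + 400 + 375 + 350 + 200 + 175 + 175 + 150 + 150 + 125 + 100 + 75 = 3125 MB.
Lower bound: ⌈3125/650⌉ = 5 discs.
A packing using 5 discs:
  disc 1: 450 + 200 = 650
  disc 2: 400 + 175 + 75 = 650
  disc 3: 400 + 175 = 575
  disc 4: 375 + 150 + 125 = 650
  disc 5: 350 + 150 + 100 = 600
This matches the lower bound, so 5 is optimal.

5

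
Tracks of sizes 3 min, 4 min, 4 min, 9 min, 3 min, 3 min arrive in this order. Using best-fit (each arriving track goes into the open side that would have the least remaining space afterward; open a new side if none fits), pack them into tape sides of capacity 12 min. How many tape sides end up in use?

3

  3 → side 1 (new)  [load 3/12]
  4 → side 1  [load 7/12]
  4 → side 1  [load 11/12]
  9 → side 2 (new)  [load 9/12]
  3 → side 2  [load 12/12]
  3 → side 3 (new)  [load 3/12]
3 tape sides opened.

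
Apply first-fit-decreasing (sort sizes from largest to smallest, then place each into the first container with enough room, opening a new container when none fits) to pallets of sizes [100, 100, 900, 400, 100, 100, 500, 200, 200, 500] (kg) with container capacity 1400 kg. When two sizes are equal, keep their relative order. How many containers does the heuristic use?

3

Sorted descending: 900, 500, 500, 400, 200, 200, 100, 100, 100, 100.
  900 → container 1 (new)  [load 900/1400]
  500 → container 1  [load 1400/1400]
  500 → container 2 (new)  [load 500/1400]
  400 → container 2  [load 900/1400]
  200 → container 2  [load 1100/1400]
  200 → container 2  [load 1300/1400]
  100 → container 2  [load 1400/1400]
  100 → container 3 (new)  [load 100/1400]
  100 → container 3  [load 200/1400]
  100 → container 3  [load 300/1400]
3 containers opened.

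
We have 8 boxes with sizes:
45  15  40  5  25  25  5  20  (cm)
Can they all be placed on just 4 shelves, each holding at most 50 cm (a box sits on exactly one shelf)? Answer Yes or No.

A valid assignment using 4 shelves:
  shelf 1: 45 + 5 = 50
  shelf 2: 40 + 5 = 45
  shelf 3: 25 + 25 = 50
  shelf 4: 20 + 15 = 35
Every load is within 50 cm, so 4 shelves suffice.

Yes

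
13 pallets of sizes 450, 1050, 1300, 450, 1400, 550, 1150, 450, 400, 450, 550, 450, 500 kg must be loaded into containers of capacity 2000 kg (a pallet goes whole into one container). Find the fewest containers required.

5

Total = 1400 + 1300 + 1150 + 1050 + 550 + 550 + 500 + 450 + 450 + 450 + 450 + 450 + 400 = 9150 kg.
Lower bound: ⌈9150/2000⌉ = 5 containers.
A packing using 5 containers:
  container 1: 1400 + 550 = 1950
  container 2: 1300 + 550 = 1850
  container 3: 1150 + 500 = 1650
  container 4: 1050 + 450 + 450 = 1950
  container 5: 450 + 450 + 450 + 400 = 1750
This matches the lower bound, so 5 is optimal.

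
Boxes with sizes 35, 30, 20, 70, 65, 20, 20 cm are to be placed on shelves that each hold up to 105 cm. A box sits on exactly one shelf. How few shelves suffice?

Total = 70 + 65 + 35 + 30 + 20 + 20 + 20 = 260 cm.
Lower bound: ⌈260/105⌉ = 3 shelves.
A packing using 3 shelves:
  shelf 1: 70 + 35 = 105
  shelf 2: 65 + 30 = 95
  shelf 3: 20 + 20 + 20 = 60
This matches the lower bound, so 3 is optimal.

3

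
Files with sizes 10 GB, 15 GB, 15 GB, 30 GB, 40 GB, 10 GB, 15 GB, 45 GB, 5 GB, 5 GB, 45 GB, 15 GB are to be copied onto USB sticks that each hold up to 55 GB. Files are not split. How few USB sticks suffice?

5

Total = 45 + 45 + 40 + 30 + 15 + 15 + 15 + 15 + 10 + 10 + 5 + 5 = 250 GB.
Lower bound: ⌈250/55⌉ = 5 USB sticks.
A packing using 5 USB sticks:
  USB stick 1: 45 + 10 = 55
  USB stick 2: 45 + 10 = 55
  USB stick 3: 40 + 15 = 55
  USB stick 4: 30 + 15 + 5 + 5 = 55
  USB stick 5: 15 + 15 = 30
This matches the lower bound, so 5 is optimal.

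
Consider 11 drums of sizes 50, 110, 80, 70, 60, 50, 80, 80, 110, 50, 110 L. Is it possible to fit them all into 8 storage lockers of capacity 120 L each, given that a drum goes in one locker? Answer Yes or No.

No

Total = 850 L; ⌈850/120⌉ = 8.
The bound of 8 does not rule out 8, but exhaustive search shows no assignment into 8 storage lockers of capacity 120 L exists — the minimum is 9.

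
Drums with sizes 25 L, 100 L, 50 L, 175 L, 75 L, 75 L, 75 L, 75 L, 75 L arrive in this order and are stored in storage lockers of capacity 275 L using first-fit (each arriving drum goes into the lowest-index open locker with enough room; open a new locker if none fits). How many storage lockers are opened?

  25 → locker 1 (new)  [load 25/275]
  100 → locker 1  [load 125/275]
  50 → locker 1  [load 175/275]
  175 → locker 2 (new)  [load 175/275]
  75 → locker 1  [load 250/275]
  75 → locker 2  [load 250/275]
  75 → locker 3 (new)  [load 75/275]
  75 → locker 3  [load 150/275]
  75 → locker 3  [load 225/275]
3 storage lockers opened.

3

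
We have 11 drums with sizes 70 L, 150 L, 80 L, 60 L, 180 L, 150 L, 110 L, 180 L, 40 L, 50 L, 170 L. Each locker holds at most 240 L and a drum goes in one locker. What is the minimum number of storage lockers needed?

6

Total = 180 + 180 + 170 + 150 + 150 + 110 + 80 + 70 + 60 + 50 + 40 = 1240 L.
Lower bound: ⌈1240/240⌉ = 6 storage lockers.
A packing using 6 storage lockers:
  locker 1: 180 + 60 = 240
  locker 2: 180 + 50 = 230
  locker 3: 170 + 70 = 240
  locker 4: 150 + 80 = 230
  locker 5: 150 + 40 = 190
  locker 6: 110 = 110
This matches the lower bound, so 6 is optimal.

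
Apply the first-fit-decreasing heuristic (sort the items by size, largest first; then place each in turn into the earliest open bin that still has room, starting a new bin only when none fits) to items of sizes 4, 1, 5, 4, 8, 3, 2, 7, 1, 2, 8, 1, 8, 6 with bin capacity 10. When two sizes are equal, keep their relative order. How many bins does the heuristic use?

Sorted descending: 8, 8, 8, 7, 6, 5, 4, 4, 3, 2, 2, 1, 1, 1.
  8 → bin 1 (new)  [load 8/10]
  8 → bin 2 (new)  [load 8/10]
  8 → bin 3 (new)  [load 8/10]
  7 → bin 4 (new)  [load 7/10]
  6 → bin 5 (new)  [load 6/10]
  5 → bin 6 (new)  [load 5/10]
  4 → bin 5  [load 10/10]
  4 → bin 6  [load 9/10]
  3 → bin 4  [load 10/10]
  2 → bin 1  [load 10/10]
  2 → bin 2  [load 10/10]
  1 → bin 3  [load 9/10]
  1 → bin 3  [load 10/10]
  1 → bin 6  [load 10/10]
6 bins opened.

6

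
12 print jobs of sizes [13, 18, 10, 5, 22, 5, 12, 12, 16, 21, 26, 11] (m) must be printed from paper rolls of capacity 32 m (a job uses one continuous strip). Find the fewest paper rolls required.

6

Total = 26 + 22 + 21 + 18 + 16 + 13 + 12 + 12 + 11 + 10 + 5 + 5 = 171 m.
Lower bound: ⌈171/32⌉ = 6 paper rolls.
A packing using 6 paper rolls:
  roll 1: 26 + 5 = 31
  roll 2: 22 + 10 = 32
  roll 3: 21 + 11 = 32
  roll 4: 18 + 13 = 31
  roll 5: 16 + 12 = 28
  roll 6: 12 + 5 = 17
This matches the lower bound, so 6 is optimal.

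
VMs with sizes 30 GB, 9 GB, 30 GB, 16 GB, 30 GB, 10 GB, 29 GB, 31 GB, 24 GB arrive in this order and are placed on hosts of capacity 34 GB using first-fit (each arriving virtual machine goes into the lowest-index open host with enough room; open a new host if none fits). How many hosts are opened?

7

  30 → host 1 (new)  [load 30/34]
  9 → host 2 (new)  [load 9/34]
  30 → host 3 (new)  [load 30/34]
  16 → host 2  [load 25/34]
  30 → host 4 (new)  [load 30/34]
  10 → host 5 (new)  [load 10/34]
  29 → host 6 (new)  [load 29/34]
  31 → host 7 (new)  [load 31/34]
  24 → host 5  [load 34/34]
7 hosts opened.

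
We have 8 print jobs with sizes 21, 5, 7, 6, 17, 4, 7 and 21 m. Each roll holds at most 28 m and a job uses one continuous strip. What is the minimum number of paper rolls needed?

4

Total = 21 + 21 + 17 + 7 + 7 + 6 + 5 + 4 = 88 m.
Lower bound: ⌈88/28⌉ = 4 paper rolls.
A packing using 4 paper rolls:
  roll 1: 21 + 7 = 28
  roll 2: 21 + 7 = 28
  roll 3: 17 + 6 + 5 = 28
  roll 4: 4 = 4
This matches the lower bound, so 4 is optimal.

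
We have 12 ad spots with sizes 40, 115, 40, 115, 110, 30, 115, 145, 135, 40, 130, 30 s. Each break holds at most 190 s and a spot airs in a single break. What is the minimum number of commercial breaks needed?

Total = 145 + 135 + 130 + 115 + 115 + 115 + 110 + 40 + 40 + 40 + 30 + 30 = 1045 s.
Lower bound: ⌈1045/190⌉ = 6 commercial breaks.
Also, 7 ad spots each exceed 95 s, and no two of those can share a break, so at least 7 commercial breaks are needed.
A packing using 7 commercial breaks:
  break 1: 145 + 40 = 185
  break 2: 135 + 40 = 175
  break 3: 130 + 40 = 170
  break 4: 115 + 30 + 30 = 175
  break 5: 115 = 115
  break 6: 115 = 115
  break 7: 110 = 110
This matches the lower bound, so 7 is optimal.

7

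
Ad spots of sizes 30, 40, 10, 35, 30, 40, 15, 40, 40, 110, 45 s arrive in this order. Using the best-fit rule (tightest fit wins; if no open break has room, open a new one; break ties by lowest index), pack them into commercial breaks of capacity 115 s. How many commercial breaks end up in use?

5

  30 → break 1 (new)  [load 30/115]
  40 → break 1  [load 70/115]
  10 → break 1  [load 80/115]
  35 → break 1  [load 115/115]
  30 → break 2 (new)  [load 30/115]
  40 → break 2  [load 70/115]
  15 → break 2  [load 85/115]
  40 → break 3 (new)  [load 40/115]
  40 → break 3  [load 80/115]
  110 → break 4 (new)  [load 110/115]
  45 → break 5 (new)  [load 45/115]
5 commercial breaks opened.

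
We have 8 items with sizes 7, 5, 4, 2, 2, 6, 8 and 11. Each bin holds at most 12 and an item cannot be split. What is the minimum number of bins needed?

4

Total = 11 + 8 + 7 + 6 + 5 + 4 + 2 + 2 = 45.
Lower bound: ⌈45/12⌉ = 4 bins.
A packing using 4 bins:
  bin 1: 11 = 11
  bin 2: 8 + 4 = 12
  bin 3: 7 + 5 = 12
  bin 4: 6 + 2 + 2 = 10
This matches the lower bound, so 4 is optimal.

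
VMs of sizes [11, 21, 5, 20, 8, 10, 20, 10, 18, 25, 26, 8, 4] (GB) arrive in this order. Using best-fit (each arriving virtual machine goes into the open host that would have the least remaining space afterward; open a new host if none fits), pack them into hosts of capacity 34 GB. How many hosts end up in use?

  11 → host 1 (new)  [load 11/34]
  21 → host 1  [load 32/34]
  5 → host 2 (new)  [load 5/34]
  20 → host 2  [load 25/34]
  8 → host 2  [load 33/34]
  10 → host 3 (new)  [load 10/34]
  20 → host 3  [load 30/34]
  10 → host 4 (new)  [load 10/34]
  18 → host 4  [load 28/34]
  25 → host 5 (new)  [load 25/34]
  26 → host 6 (new)  [load 26/34]
  8 → host 6  [load 34/34]
  4 → host 3  [load 34/34]
6 hosts opened.

6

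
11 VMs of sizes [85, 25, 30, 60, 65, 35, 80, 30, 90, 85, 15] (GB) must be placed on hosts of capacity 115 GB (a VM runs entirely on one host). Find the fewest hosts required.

Total = 90 + 85 + 85 + 80 + 65 + 60 + 35 + 30 + 30 + 25 + 15 = 600 GB.
Lower bound: ⌈600/115⌉ = 6 hosts.
A packing using 6 hosts:
  host 1: 90 + 25 = 115
  host 2: 85 + 30 = 115
  host 3: 85 + 30 = 115
  host 4: 80 + 35 = 115
  host 5: 65 + 15 = 80
  host 6: 60 = 60
This matches the lower bound, so 6 is optimal.

6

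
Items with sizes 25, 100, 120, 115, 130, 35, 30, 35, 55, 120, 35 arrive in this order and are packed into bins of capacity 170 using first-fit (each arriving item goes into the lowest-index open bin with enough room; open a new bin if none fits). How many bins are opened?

6

  25 → bin 1 (new)  [load 25/170]
  100 → bin 1  [load 125/170]
  120 → bin 2 (new)  [load 120/170]
  115 → bin 3 (new)  [load 115/170]
  130 → bin 4 (new)  [load 130/170]
  35 → bin 1  [load 160/170]
  30 → bin 2  [load 150/170]
  35 → bin 3  [load 150/170]
  55 → bin 5 (new)  [load 55/170]
  120 → bin 6 (new)  [load 120/170]
  35 → bin 4  [load 165/170]
6 bins opened.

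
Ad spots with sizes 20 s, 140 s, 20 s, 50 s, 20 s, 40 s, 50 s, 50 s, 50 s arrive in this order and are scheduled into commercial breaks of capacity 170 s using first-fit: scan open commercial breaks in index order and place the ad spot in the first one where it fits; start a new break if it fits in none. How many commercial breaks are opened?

  20 → break 1 (new)  [load 20/170]
  140 → break 1  [load 160/170]
  20 → break 2 (new)  [load 20/170]
  50 → break 2  [load 70/170]
  20 → break 2  [load 90/170]
  40 → break 2  [load 130/170]
  50 → break 3 (new)  [load 50/170]
  50 → break 3  [load 100/170]
  50 → break 3  [load 150/170]
3 commercial breaks opened.

3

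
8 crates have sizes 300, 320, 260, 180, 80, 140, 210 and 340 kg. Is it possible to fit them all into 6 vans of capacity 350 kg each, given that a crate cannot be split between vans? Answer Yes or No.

A valid assignment using 6 vans:
  van 1: 340 = 340
  van 2: 320 = 320
  van 3: 300 = 300
  van 4: 260 + 80 = 340
  van 5: 210 + 140 = 350
  van 6: 180 = 180
Every load is within 350 kg, so 6 vans suffice.

Yes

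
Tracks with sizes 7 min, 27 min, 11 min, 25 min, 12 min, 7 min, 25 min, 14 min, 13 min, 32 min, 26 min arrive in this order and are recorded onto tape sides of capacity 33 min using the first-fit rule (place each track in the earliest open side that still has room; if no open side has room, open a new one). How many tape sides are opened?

7

  7 → side 1 (new)  [load 7/33]
  27 → side 2 (new)  [load 27/33]
  11 → side 1  [load 18/33]
  25 → side 3 (new)  [load 25/33]
  12 → side 1  [load 30/33]
  7 → side 3  [load 32/33]
  25 → side 4 (new)  [load 25/33]
  14 → side 5 (new)  [load 14/33]
  13 → side 5  [load 27/33]
  32 → side 6 (new)  [load 32/33]
  26 → side 7 (new)  [load 26/33]
7 tape sides opened.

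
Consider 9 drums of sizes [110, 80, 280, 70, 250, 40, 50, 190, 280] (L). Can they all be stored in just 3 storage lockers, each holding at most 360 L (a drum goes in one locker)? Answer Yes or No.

No

Total = 1350 L; ⌈1350/360⌉ = 4.
At least 4 storage lockers are required, but only 3 are allowed.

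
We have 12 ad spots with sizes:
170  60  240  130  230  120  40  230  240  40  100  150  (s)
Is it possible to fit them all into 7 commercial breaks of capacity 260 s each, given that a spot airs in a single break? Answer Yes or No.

Total = 1750 s; ⌈1750/260⌉ = 7.
The bound of 7 does not rule out 7, but exhaustive search shows no assignment into 7 commercial breaks of capacity 260 s exists — the minimum is 8.

No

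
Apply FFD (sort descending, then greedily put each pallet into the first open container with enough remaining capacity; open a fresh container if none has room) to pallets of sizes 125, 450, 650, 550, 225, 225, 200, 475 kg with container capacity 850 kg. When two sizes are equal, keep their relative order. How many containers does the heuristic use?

Sorted descending: 650, 550, 475, 450, 225, 225, 200, 125.
  650 → container 1 (new)  [load 650/850]
  550 → container 2 (new)  [load 550/850]
  475 → container 3 (new)  [load 475/850]
  450 → container 4 (new)  [load 450/850]
  225 → container 2  [load 775/850]
  225 → container 3  [load 700/850]
  200 → container 1  [load 850/850]
  125 → container 3  [load 825/850]
4 containers opened.

4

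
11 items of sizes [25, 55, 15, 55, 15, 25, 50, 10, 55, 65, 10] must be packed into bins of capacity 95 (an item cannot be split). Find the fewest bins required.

Total = 65 + 55 + 55 + 55 + 50 + 25 + 25 + 15 + 15 + 10 + 10 = 380.
Lower bound: ⌈380/95⌉ = 4 bins.
Also, 5 items each exceed 95/2, and no two of those can share a bin, so at least 5 bins are needed.
A packing using 5 bins:
  bin 1: 65 + 25 = 90
  bin 2: 55 + 25 + 15 = 95
  bin 3: 55 + 15 + 10 + 10 = 90
  bin 4: 55 = 55
  bin 5: 50 = 50
This matches the lower bound, so 5 is optimal.

5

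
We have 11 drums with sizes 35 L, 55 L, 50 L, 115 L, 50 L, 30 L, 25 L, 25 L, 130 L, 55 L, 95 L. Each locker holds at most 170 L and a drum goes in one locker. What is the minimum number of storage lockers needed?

4

Total = 130 + 115 + 95 + 55 + 55 + 50 + 50 + 35 + 30 + 25 + 25 = 665 L.
Lower bound: ⌈665/170⌉ = 4 storage lockers.
A packing using 4 storage lockers:
  locker 1: 130 + 35 = 165
  locker 2: 115 + 55 = 170
  locker 3: 95 + 50 + 25 = 170
  locker 4: 55 + 50 + 30 + 25 = 160
This matches the lower bound, so 4 is optimal.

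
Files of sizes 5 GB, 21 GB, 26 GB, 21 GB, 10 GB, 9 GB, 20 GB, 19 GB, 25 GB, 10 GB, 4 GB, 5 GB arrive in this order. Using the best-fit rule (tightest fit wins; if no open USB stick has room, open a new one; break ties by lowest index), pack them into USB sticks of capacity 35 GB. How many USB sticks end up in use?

6

  5 → USB stick 1 (new)  [load 5/35]
  21 → USB stick 1  [load 26/35]
  26 → USB stick 2 (new)  [load 26/35]
  21 → USB stick 3 (new)  [load 21/35]
  10 → USB stick 3  [load 31/35]
  9 → USB stick 1  [load 35/35]
  20 → USB stick 4 (new)  [load 20/35]
  19 → USB stick 5 (new)  [load 19/35]
  25 → USB stick 6 (new)  [load 25/35]
  10 → USB stick 6  [load 35/35]
  4 → USB stick 3  [load 35/35]
  5 → USB stick 2  [load 31/35]
6 USB sticks opened.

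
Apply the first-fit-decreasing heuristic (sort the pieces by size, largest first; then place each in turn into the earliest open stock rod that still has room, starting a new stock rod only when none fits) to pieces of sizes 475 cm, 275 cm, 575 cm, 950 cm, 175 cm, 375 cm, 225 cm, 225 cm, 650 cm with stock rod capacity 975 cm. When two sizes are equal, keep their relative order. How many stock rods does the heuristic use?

5

Sorted descending: 950, 650, 575, 475, 375, 275, 225, 225, 175.
  950 → stock rod 1 (new)  [load 950/975]
  650 → stock rod 2 (new)  [load 650/975]
  575 → stock rod 3 (new)  [load 575/975]
  475 → stock rod 4 (new)  [load 475/975]
  375 → stock rod 3  [load 950/975]
  275 → stock rod 2  [load 925/975]
  225 → stock rod 4  [load 700/975]
  225 → stock rod 4  [load 925/975]
  175 → stock rod 5 (new)  [load 175/975]
5 stock rods opened.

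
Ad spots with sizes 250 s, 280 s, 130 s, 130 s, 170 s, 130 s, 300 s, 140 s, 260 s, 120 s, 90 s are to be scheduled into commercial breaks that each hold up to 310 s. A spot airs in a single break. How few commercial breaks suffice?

8

Total = 300 + 280 + 260 + 250 + 170 + 140 + 130 + 130 + 130 + 120 + 90 = 2000 s.
Lower bound: ⌈2000/310⌉ = 7 commercial breaks.
A packing using 8 commercial breaks:
  break 1: 300 = 300
  break 2: 280 = 280
  break 3: 260 = 260
  break 4: 250 = 250
  break 5: 170 + 140 = 310
  break 6: 130 + 130 = 260
  break 7: 130 + 120 = 250
  break 8: 90 = 90
No arrangement into 7 commercial breaks stays within capacity, so 8 is optimal.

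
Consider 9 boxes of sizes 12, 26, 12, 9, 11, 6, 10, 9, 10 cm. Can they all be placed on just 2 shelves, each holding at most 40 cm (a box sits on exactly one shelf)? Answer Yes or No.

No

Total = 105 cm; ⌈105/40⌉ = 3.
At least 3 shelves are required, but only 2 are allowed.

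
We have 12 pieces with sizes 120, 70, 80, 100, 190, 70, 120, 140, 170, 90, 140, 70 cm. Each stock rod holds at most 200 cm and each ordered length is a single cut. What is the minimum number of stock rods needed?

8

Total = 190 + 170 + 140 + 140 + 120 + 120 + 100 + 90 + 80 + 70 + 70 + 70 = 1360 cm.
Lower bound: ⌈1360/200⌉ = 7 stock rods.
A packing using 8 stock rods:
  stock rod 1: 190 = 190
  stock rod 2: 170 = 170
  stock rod 3: 140 = 140
  stock rod 4: 140 = 140
  stock rod 5: 120 + 80 = 200
  stock rod 6: 120 + 70 = 190
  stock rod 7: 100 + 90 = 190
  stock rod 8: 70 + 70 = 140
No arrangement into 7 stock rods stays within capacity, so 8 is optimal.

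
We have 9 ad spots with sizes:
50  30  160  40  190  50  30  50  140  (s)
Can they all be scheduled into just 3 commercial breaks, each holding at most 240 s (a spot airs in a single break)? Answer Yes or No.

Total = 740 s; ⌈740/240⌉ = 4.
At least 4 commercial breaks are required, but only 3 are allowed.

No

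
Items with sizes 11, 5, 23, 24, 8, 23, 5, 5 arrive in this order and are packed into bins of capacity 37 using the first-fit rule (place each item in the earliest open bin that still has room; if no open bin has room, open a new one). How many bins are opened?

4

  11 → bin 1 (new)  [load 11/37]
  5 → bin 1  [load 16/37]
  23 → bin 2 (new)  [load 23/37]
  24 → bin 3 (new)  [load 24/37]
  8 → bin 1  [load 24/37]
  23 → bin 4 (new)  [load 23/37]
  5 → bin 1  [load 29/37]
  5 → bin 1  [load 34/37]
4 bins opened.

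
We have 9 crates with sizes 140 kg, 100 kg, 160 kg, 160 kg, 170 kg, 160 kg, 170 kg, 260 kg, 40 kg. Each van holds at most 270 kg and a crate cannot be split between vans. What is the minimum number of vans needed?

Total = 260 + 170 + 170 + 160 + 160 + 160 + 140 + 100 + 40 = 1360 kg.
Lower bound: ⌈1360/270⌉ = 6 vans.
Also, 7 crates each exceed 135 kg, and no two of those can share a van, so at least 7 vans are needed.
A packing using 7 vans:
  van 1: 260 = 260
  van 2: 170 + 100 = 270
  van 3: 170 + 40 = 210
  van 4: 160 = 160
  van 5: 160 = 160
  van 6: 160 = 160
  van 7: 140 = 140
This matches the lower bound, so 7 is optimal.

7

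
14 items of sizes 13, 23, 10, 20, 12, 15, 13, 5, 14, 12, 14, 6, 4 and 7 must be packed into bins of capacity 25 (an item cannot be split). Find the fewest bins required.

Total = 23 + 20 + 15 + 14 + 14 + 13 + 13 + 12 + 12 + 10 + 7 + 6 + 5 + 4 = 168.
Lower bound: ⌈168/25⌉ = 7 bins.
A packing using 7 bins:
  bin 1: 23 = 23
  bin 2: 20 + 5 = 25
  bin 3: 15 + 10 = 25
  bin 4: 14 + 7 + 4 = 25
  bin 5: 14 + 6 = 20
  bin 6: 13 + 12 = 25
  bin 7: 13 + 12 = 25
This matches the lower bound, so 7 is optimal.

7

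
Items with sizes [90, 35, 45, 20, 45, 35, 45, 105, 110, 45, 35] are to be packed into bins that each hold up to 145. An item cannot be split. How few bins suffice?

Total = 110 + 105 + 90 + 45 + 45 + 45 + 45 + 35 + 35 + 35 + 20 = 610.
Lower bound: ⌈610/145⌉ = 5 bins.
A packing using 5 bins:
  bin 1: 110 + 35 = 145
  bin 2: 105 + 35 = 140
  bin 3: 90 + 45 = 135
  bin 4: 45 + 45 + 45 = 135
  bin 5: 35 + 20 = 55
This matches the lower bound, so 5 is optimal.

5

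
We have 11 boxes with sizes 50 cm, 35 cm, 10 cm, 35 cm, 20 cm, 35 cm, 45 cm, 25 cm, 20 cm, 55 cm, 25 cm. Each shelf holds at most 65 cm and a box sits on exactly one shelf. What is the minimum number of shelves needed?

Total = 55 + 50 + 45 + 35 + 35 + 35 + 25 + 25 + 20 + 20 + 10 = 355 cm.
Lower bound: ⌈355/65⌉ = 6 shelves.
A packing using 6 shelves:
  shelf 1: 55 + 10 = 65
  shelf 2: 50 = 50
  shelf 3: 45 + 20 = 65
  shelf 4: 35 + 25 = 60
  shelf 5: 35 + 25 = 60
  shelf 6: 35 + 20 = 55
This matches the lower bound, so 6 is optimal.

6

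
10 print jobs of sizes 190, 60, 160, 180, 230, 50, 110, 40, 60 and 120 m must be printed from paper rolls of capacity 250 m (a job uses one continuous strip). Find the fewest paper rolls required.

5

Total = 230 + 190 + 180 + 160 + 120 + 110 + 60 + 60 + 50 + 40 = 1200 m.
Lower bound: ⌈1200/250⌉ = 5 paper rolls.
A packing using 5 paper rolls:
  roll 1: 230 = 230
  roll 2: 190 + 60 = 250
  roll 3: 180 + 60 = 240
  roll 4: 160 + 50 + 40 = 250
  roll 5: 120 + 110 = 230
This matches the lower bound, so 5 is optimal.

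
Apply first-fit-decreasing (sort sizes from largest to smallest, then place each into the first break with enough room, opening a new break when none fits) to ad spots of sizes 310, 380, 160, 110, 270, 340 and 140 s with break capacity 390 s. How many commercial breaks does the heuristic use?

5

Sorted descending: 380, 340, 310, 270, 160, 140, 110.
  380 → break 1 (new)  [load 380/390]
  340 → break 2 (new)  [load 340/390]
  310 → break 3 (new)  [load 310/390]
  270 → break 4 (new)  [load 270/390]
  160 → break 5 (new)  [load 160/390]
  140 → break 5  [load 300/390]
  110 → break 4  [load 380/390]
5 commercial breaks opened.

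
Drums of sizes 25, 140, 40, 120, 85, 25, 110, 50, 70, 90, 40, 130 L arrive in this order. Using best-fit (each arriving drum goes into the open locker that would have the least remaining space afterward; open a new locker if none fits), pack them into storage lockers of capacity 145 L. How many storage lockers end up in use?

  25 → locker 1 (new)  [load 25/145]
  140 → locker 2 (new)  [load 140/145]
  40 → locker 1  [load 65/145]
  120 → locker 3 (new)  [load 120/145]
  85 → locker 4 (new)  [load 85/145]
  25 → locker 3  [load 145/145]
  110 → locker 5 (new)  [load 110/145]
  50 → locker 4  [load 135/145]
  70 → locker 1  [load 135/145]
  90 → locker 6 (new)  [load 90/145]
  40 → locker 6  [load 130/145]
  130 → locker 7 (new)  [load 130/145]
7 storage lockers opened.

7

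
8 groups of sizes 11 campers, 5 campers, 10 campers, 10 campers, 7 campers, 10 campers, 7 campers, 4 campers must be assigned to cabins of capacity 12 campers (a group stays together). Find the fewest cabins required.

Total = 11 + 10 + 10 + 10 + 7 + 7 + 5 + 4 = 64 campers.
Lower bound: ⌈64/12⌉ = 6 cabins.
A packing using 6 cabins:
  cabin 1: 11 = 11
  cabin 2: 10 = 10
  cabin 3: 10 = 10
  cabin 4: 10 = 10
  cabin 5: 7 + 5 = 12
  cabin 6: 7 + 4 = 11
This matches the lower bound, so 6 is optimal.

6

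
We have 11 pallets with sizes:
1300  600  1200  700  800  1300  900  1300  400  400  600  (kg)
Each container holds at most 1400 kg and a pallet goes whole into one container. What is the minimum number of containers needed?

8

Total = 1300 + 1300 + 1300 + 1200 + 900 + 800 + 700 + 600 + 600 + 400 + 400 = 9500 kg.
Lower bound: ⌈9500/1400⌉ = 7 containers.
A packing using 8 containers:
  container 1: 1300 = 1300
  container 2: 1300 = 1300
  container 3: 1300 = 1300
  container 4: 1200 = 1200
  container 5: 900 + 400 = 1300
  container 6: 800 + 600 = 1400
  container 7: 700 + 600 = 1300
  container 8: 400 = 400
No arrangement into 7 containers stays within capacity, so 8 is optimal.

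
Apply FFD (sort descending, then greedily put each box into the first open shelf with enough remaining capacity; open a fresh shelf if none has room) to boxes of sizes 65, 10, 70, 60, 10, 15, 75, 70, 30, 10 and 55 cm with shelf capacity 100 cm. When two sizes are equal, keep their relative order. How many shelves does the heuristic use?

6

Sorted descending: 75, 70, 70, 65, 60, 55, 30, 15, 10, 10, 10.
  75 → shelf 1 (new)  [load 75/100]
  70 → shelf 2 (new)  [load 70/100]
  70 → shelf 3 (new)  [load 70/100]
  65 → shelf 4 (new)  [load 65/100]
  60 → shelf 5 (new)  [load 60/100]
  55 → shelf 6 (new)  [load 55/100]
  30 → shelf 2  [load 100/100]
  15 → shelf 1  [load 90/100]
  10 → shelf 1  [load 100/100]
  10 → shelf 3  [load 80/100]
  10 → shelf 3  [load 90/100]
6 shelves opened.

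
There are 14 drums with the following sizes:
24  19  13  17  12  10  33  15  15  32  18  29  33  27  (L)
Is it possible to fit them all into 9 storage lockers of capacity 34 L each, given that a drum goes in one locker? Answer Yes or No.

Total = 297 L; ⌈297/34⌉ = 9.
The bound of 9 does not rule out 9, but exhaustive search shows no assignment into 9 storage lockers of capacity 34 L exists — the minimum is 10.

No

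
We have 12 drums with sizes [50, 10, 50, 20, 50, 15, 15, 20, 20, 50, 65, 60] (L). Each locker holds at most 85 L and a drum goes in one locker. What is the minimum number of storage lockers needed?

6

Total = 65 + 60 + 50 + 50 + 50 + 50 + 20 + 20 + 20 + 15 + 15 + 10 = 425 L.
Lower bound: ⌈425/85⌉ = 5 storage lockers.
Also, 6 drums each exceed 85/2 L, and no two of those can share a locker, so at least 6 storage lockers are needed.
A packing using 6 storage lockers:
  locker 1: 65 + 20 = 85
  locker 2: 60 + 20 = 80
  locker 3: 50 + 20 + 15 = 85
  locker 4: 50 + 15 + 10 = 75
  locker 5: 50 = 50
  locker 6: 50 = 50
This matches the lower bound, so 6 is optimal.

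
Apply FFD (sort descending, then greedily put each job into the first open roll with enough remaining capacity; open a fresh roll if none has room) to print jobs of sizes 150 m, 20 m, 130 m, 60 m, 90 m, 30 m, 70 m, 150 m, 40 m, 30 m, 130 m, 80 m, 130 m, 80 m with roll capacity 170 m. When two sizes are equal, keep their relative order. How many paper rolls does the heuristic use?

8

Sorted descending: 150, 150, 130, 130, 130, 90, 80, 80, 70, 60, 40, 30, 30, 20.
  150 → roll 1 (new)  [load 150/170]
  150 → roll 2 (new)  [load 150/170]
  130 → roll 3 (new)  [load 130/170]
  130 → roll 4 (new)  [load 130/170]
  130 → roll 5 (new)  [load 130/170]
  90 → roll 6 (new)  [load 90/170]
  80 → roll 6  [load 170/170]
  80 → roll 7 (new)  [load 80/170]
  70 → roll 7  [load 150/170]
  60 → roll 8 (new)  [load 60/170]
  40 → roll 3  [load 170/170]
  30 → roll 4  [load 160/170]
  30 → roll 5  [load 160/170]
  20 → roll 1  [load 170/170]
8 paper rolls opened.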